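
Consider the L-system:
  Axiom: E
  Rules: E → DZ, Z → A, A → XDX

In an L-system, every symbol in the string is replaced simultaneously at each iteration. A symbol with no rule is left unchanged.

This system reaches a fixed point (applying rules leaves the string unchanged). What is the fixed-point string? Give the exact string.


Answer: DXDX

Derivation:
Step 0: E
Step 1: DZ
Step 2: DA
Step 3: DXDX
Step 4: DXDX  (unchanged — fixed point at step 3)


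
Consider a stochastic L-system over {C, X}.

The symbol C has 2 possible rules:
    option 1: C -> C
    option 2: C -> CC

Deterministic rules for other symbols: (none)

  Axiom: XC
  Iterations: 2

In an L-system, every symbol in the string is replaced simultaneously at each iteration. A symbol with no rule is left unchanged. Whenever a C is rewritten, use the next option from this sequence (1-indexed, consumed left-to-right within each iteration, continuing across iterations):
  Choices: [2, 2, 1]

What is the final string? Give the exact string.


Step 0: XC
Step 1: XCC  (used choices [2])
Step 2: XCCC  (used choices [2, 1])

Answer: XCCC


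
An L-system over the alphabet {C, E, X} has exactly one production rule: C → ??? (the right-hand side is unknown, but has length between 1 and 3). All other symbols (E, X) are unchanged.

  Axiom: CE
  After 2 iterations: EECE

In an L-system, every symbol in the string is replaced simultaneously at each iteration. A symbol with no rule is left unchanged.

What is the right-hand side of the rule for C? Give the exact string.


Trying C → EC:
  Step 0: CE
  Step 1: ECE
  Step 2: EECE
Matches the given result.

Answer: EC


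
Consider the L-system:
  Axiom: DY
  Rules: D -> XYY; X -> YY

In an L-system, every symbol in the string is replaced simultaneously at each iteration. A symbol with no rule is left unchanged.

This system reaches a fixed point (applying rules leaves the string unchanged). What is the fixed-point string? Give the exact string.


Answer: YYYYY

Derivation:
Step 0: DY
Step 1: XYYY
Step 2: YYYYY
Step 3: YYYYY  (unchanged — fixed point at step 2)


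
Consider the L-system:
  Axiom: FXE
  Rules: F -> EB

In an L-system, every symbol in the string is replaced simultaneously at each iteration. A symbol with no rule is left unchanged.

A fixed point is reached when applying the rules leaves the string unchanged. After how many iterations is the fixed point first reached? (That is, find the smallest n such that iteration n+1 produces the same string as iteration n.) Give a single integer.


Answer: 1

Derivation:
Step 0: FXE
Step 1: EBXE
Step 2: EBXE  (unchanged — fixed point at step 1)


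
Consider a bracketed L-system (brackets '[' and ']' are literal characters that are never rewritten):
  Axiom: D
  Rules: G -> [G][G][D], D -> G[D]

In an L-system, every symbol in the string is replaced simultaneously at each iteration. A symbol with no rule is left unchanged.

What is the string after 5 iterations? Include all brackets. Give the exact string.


Step 0: D
Step 1: G[D]
Step 2: [G][G][D][G[D]]
Step 3: [[G][G][D]][[G][G][D]][G[D]][[G][G][D][G[D]]]
Step 4: [[[G][G][D]][[G][G][D]][G[D]]][[[G][G][D]][[G][G][D]][G[D]]][[G][G][D][G[D]]][[[G][G][D]][[G][G][D]][G[D]][[G][G][D][G[D]]]]
Step 5: [[[[G][G][D]][[G][G][D]][G[D]]][[[G][G][D]][[G][G][D]][G[D]]][[G][G][D][G[D]]]][[[[G][G][D]][[G][G][D]][G[D]]][[[G][G][D]][[G][G][D]][G[D]]][[G][G][D][G[D]]]][[[G][G][D]][[G][G][D]][G[D]][[G][G][D][G[D]]]][[[[G][G][D]][[G][G][D]][G[D]]][[[G][G][D]][[G][G][D]][G[D]]][[G][G][D][G[D]]][[[G][G][D]][[G][G][D]][G[D]][[G][G][D][G[D]]]]]

Answer: [[[[G][G][D]][[G][G][D]][G[D]]][[[G][G][D]][[G][G][D]][G[D]]][[G][G][D][G[D]]]][[[[G][G][D]][[G][G][D]][G[D]]][[[G][G][D]][[G][G][D]][G[D]]][[G][G][D][G[D]]]][[[G][G][D]][[G][G][D]][G[D]][[G][G][D][G[D]]]][[[[G][G][D]][[G][G][D]][G[D]]][[[G][G][D]][[G][G][D]][G[D]]][[G][G][D][G[D]]][[[G][G][D]][[G][G][D]][G[D]][[G][G][D][G[D]]]]]


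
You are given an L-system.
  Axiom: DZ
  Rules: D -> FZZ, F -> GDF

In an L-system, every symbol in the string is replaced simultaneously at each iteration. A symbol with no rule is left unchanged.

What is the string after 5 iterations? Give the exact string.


Step 0: DZ
Step 1: FZZZ
Step 2: GDFZZZ
Step 3: GFZZGDFZZZ
Step 4: GGDFZZGFZZGDFZZZ
Step 5: GGFZZGDFZZGGDFZZGFZZGDFZZZ

Answer: GGFZZGDFZZGGDFZZGFZZGDFZZZ


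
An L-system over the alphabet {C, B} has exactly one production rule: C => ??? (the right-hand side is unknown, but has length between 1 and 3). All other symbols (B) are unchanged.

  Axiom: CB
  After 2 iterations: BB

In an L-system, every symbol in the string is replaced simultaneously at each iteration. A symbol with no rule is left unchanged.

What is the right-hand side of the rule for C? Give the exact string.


Trying C => B:
  Step 0: CB
  Step 1: BB
  Step 2: BB
Matches the given result.

Answer: B


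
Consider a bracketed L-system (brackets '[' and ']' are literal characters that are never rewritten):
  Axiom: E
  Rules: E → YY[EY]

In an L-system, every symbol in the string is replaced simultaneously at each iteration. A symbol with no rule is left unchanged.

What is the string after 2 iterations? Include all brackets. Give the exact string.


Step 0: E
Step 1: YY[EY]
Step 2: YY[YY[EY]Y]

Answer: YY[YY[EY]Y]


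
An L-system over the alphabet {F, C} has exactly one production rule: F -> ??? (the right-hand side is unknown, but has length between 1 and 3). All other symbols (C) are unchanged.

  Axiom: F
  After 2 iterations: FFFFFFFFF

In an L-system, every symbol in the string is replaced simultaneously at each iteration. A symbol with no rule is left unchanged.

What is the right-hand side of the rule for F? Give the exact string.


Answer: FFF

Derivation:
Trying F -> FFF:
  Step 0: F
  Step 1: FFF
  Step 2: FFFFFFFFF
Matches the given result.


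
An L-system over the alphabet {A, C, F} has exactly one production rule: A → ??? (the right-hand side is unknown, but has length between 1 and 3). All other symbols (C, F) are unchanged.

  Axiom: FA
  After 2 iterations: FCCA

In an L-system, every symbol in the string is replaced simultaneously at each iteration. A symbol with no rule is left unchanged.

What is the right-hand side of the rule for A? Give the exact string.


Answer: CA

Derivation:
Trying A → CA:
  Step 0: FA
  Step 1: FCA
  Step 2: FCCA
Matches the given result.


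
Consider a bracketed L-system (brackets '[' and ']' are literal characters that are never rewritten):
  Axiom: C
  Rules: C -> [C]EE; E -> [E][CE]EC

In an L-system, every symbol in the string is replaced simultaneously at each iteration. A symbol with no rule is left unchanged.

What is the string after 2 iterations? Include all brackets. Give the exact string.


Answer: [[C]EE][E][CE]EC[E][CE]EC

Derivation:
Step 0: C
Step 1: [C]EE
Step 2: [[C]EE][E][CE]EC[E][CE]EC


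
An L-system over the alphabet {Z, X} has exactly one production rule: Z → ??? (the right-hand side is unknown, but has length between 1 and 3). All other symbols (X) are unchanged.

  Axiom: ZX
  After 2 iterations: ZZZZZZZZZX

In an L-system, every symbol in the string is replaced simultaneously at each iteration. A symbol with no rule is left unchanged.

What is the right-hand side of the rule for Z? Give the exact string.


Trying Z → ZZZ:
  Step 0: ZX
  Step 1: ZZZX
  Step 2: ZZZZZZZZZX
Matches the given result.

Answer: ZZZ


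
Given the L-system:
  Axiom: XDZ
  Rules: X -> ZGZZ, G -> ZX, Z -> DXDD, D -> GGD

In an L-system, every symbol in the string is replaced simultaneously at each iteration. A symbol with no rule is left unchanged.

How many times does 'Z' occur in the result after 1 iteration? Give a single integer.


Step 0: XDZ  (1 'Z')
Step 1: ZGZZGGDDXDD  (3 'Z')

Answer: 3


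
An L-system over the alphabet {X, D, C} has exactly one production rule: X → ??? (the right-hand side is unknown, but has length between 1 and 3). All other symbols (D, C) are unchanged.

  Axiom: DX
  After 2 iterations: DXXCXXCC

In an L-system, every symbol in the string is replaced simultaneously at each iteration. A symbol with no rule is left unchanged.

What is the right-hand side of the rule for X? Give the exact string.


Answer: XXC

Derivation:
Trying X → XXC:
  Step 0: DX
  Step 1: DXXC
  Step 2: DXXCXXCC
Matches the given result.


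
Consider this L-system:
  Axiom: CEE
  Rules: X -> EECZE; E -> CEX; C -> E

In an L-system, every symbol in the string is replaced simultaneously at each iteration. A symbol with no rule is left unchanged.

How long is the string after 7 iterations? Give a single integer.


Step 0: length = 3
Step 1: length = 7
Step 2: length = 21
Step 3: length = 55
Step 4: length = 149
Step 5: length = 393
Step 6: length = 1047
Step 7: length = 2771

Answer: 2771


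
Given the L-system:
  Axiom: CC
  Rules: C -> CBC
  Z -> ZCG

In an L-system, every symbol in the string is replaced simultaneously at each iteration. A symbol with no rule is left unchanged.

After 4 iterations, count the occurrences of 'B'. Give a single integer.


Answer: 30

Derivation:
Step 0: CC  (0 'B')
Step 1: CBCCBC  (2 'B')
Step 2: CBCBCBCCBCBCBC  (6 'B')
Step 3: CBCBCBCBCBCBCBCCBCBCBCBCBCBCBC  (14 'B')
Step 4: CBCBCBCBCBCBCBCBCBCBCBCBCBCBCBCCBCBCBCBCBCBCBCBCBCBCBCBCBCBCBC  (30 'B')


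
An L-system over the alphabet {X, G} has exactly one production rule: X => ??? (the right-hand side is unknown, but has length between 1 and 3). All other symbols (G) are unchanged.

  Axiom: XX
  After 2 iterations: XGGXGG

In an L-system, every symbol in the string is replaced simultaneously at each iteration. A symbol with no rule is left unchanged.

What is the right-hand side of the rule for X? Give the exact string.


Answer: XG

Derivation:
Trying X => XG:
  Step 0: XX
  Step 1: XGXG
  Step 2: XGGXGG
Matches the given result.


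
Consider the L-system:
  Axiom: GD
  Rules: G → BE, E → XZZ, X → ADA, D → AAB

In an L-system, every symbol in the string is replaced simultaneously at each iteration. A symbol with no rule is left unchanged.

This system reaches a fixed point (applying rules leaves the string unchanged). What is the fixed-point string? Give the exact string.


Step 0: GD
Step 1: BEAAB
Step 2: BXZZAAB
Step 3: BADAZZAAB
Step 4: BAAABAZZAAB
Step 5: BAAABAZZAAB  (unchanged — fixed point at step 4)

Answer: BAAABAZZAAB


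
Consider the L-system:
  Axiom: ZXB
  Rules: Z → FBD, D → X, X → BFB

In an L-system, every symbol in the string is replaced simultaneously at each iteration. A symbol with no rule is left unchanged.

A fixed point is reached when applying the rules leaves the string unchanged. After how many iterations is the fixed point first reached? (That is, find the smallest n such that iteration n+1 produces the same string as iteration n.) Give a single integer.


Step 0: ZXB
Step 1: FBDBFBB
Step 2: FBXBFBB
Step 3: FBBFBBFBB
Step 4: FBBFBBFBB  (unchanged — fixed point at step 3)

Answer: 3


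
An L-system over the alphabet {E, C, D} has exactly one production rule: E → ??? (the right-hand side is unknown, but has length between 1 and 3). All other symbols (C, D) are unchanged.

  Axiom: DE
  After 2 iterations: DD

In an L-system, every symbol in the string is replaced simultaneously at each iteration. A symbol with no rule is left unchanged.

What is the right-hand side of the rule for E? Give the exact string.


Answer: D

Derivation:
Trying E → D:
  Step 0: DE
  Step 1: DD
  Step 2: DD
Matches the given result.


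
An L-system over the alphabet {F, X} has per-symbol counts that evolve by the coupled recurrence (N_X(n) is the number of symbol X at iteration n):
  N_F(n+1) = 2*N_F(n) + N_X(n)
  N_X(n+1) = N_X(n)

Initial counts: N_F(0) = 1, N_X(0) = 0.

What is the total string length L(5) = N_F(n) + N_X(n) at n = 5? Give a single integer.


Step 0: N_F=1, N_X=0, L=1
Step 1: N_F=2, N_X=0, L=2
Step 2: N_F=4, N_X=0, L=4
Step 3: N_F=8, N_X=0, L=8
Step 4: N_F=16, N_X=0, L=16
Step 5: N_F=32, N_X=0, L=32

Answer: 32


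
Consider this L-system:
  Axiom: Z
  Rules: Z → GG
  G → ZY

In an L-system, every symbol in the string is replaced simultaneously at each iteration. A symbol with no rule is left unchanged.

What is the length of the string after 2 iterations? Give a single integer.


Answer: 4

Derivation:
Step 0: length = 1
Step 1: length = 2
Step 2: length = 4


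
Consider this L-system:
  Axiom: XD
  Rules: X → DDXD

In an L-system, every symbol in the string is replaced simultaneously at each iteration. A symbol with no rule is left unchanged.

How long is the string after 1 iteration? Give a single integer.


Answer: 5

Derivation:
Step 0: length = 2
Step 1: length = 5


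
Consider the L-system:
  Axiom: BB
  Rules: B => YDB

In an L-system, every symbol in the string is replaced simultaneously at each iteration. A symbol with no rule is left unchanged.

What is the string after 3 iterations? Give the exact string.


Step 0: BB
Step 1: YDBYDB
Step 2: YDYDBYDYDB
Step 3: YDYDYDBYDYDYDB

Answer: YDYDYDBYDYDYDB


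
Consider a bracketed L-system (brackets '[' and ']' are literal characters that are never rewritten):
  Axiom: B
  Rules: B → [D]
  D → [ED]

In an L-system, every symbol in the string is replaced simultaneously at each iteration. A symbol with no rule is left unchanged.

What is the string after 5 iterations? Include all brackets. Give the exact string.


Answer: [[E[E[E[ED]]]]]

Derivation:
Step 0: B
Step 1: [D]
Step 2: [[ED]]
Step 3: [[E[ED]]]
Step 4: [[E[E[ED]]]]
Step 5: [[E[E[E[ED]]]]]


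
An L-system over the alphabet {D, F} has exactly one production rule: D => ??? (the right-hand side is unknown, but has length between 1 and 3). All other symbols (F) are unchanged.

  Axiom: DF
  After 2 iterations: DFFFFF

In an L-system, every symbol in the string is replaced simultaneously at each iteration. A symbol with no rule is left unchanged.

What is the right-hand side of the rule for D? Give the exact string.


Answer: DFF

Derivation:
Trying D => DFF:
  Step 0: DF
  Step 1: DFFF
  Step 2: DFFFFF
Matches the given result.


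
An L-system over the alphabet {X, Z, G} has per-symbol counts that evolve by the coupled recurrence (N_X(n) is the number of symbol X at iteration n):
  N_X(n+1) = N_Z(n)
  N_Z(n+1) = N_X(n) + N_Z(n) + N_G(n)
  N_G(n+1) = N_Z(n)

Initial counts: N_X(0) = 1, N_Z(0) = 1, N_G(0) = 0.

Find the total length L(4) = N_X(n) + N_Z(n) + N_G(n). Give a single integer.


Step 0: N_X=1, N_Z=1, N_G=0, L=2
Step 1: N_X=1, N_Z=2, N_G=1, L=4
Step 2: N_X=2, N_Z=4, N_G=2, L=8
Step 3: N_X=4, N_Z=8, N_G=4, L=16
Step 4: N_X=8, N_Z=16, N_G=8, L=32

Answer: 32


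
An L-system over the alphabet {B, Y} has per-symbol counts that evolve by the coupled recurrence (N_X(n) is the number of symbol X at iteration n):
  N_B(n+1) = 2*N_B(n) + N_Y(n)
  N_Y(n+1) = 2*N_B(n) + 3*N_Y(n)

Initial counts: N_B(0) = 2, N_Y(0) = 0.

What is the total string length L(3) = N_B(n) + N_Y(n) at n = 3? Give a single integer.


Step 0: N_B=2, N_Y=0, L=2
Step 1: N_B=4, N_Y=4, L=8
Step 2: N_B=12, N_Y=20, L=32
Step 3: N_B=44, N_Y=84, L=128

Answer: 128


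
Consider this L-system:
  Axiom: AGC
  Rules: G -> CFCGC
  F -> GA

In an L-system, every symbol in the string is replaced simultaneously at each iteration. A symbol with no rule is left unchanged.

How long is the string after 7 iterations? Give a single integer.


Answer: 155

Derivation:
Step 0: length = 3
Step 1: length = 7
Step 2: length = 12
Step 3: length = 21
Step 4: length = 35
Step 5: length = 58
Step 6: length = 95
Step 7: length = 155


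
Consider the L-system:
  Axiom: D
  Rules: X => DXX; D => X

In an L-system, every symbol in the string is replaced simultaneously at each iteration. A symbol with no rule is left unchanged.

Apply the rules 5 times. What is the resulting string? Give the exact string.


Answer: XDXXDXXDXXXDXXDXXXDXXDXXDXXXDXXDXXXDXXDXX

Derivation:
Step 0: D
Step 1: X
Step 2: DXX
Step 3: XDXXDXX
Step 4: DXXXDXXDXXXDXXDXX
Step 5: XDXXDXXDXXXDXXDXXXDXXDXXDXXXDXXDXXXDXXDXX


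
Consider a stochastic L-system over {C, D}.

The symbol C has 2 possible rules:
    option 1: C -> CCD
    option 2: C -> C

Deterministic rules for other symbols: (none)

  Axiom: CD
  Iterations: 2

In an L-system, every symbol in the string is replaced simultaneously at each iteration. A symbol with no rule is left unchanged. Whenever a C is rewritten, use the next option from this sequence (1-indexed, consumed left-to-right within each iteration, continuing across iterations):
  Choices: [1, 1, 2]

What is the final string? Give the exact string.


Step 0: CD
Step 1: CCDD  (used choices [1])
Step 2: CCDCDD  (used choices [1, 2])

Answer: CCDCDD


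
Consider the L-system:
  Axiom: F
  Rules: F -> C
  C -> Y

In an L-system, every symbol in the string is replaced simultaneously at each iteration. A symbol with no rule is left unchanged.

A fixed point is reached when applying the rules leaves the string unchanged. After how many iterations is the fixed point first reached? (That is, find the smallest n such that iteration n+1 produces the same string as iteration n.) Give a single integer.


Answer: 2

Derivation:
Step 0: F
Step 1: C
Step 2: Y
Step 3: Y  (unchanged — fixed point at step 2)


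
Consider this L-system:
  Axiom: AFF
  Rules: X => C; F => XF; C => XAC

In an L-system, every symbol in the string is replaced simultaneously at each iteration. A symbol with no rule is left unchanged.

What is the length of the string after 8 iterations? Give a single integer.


Answer: 203

Derivation:
Step 0: length = 3
Step 1: length = 5
Step 2: length = 7
Step 3: length = 13
Step 4: length = 23
Step 5: length = 41
Step 6: length = 71
Step 7: length = 121
Step 8: length = 203


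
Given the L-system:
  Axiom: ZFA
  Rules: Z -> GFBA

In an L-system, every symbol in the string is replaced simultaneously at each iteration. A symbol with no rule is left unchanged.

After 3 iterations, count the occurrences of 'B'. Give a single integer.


Answer: 1

Derivation:
Step 0: ZFA  (0 'B')
Step 1: GFBAFA  (1 'B')
Step 2: GFBAFA  (1 'B')
Step 3: GFBAFA  (1 'B')


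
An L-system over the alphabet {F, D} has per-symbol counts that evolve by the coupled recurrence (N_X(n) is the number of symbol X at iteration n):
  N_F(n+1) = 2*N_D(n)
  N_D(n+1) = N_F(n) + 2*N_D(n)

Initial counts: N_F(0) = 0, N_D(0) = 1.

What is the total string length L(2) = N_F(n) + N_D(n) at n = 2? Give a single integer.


Answer: 10

Derivation:
Step 0: N_F=0, N_D=1, L=1
Step 1: N_F=2, N_D=2, L=4
Step 2: N_F=4, N_D=6, L=10


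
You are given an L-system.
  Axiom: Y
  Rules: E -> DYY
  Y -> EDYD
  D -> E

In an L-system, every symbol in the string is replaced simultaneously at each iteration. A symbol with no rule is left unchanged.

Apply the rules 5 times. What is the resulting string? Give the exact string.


Answer: EEDYDEDYDEEDYDEDYDDYYDYYEEDYDEDYYEEDYDEDYDDYYDYYEEDYDEDYYDYYDYYEEDYDEDYYEEDYDEDYYDYYEEDYDEDYYEEDYDEEEDYDEDYDEEDYDEDYDDYYDYYEEDYDEDYYEEDYDEDYDDYYDYYEEDYDEDYYEEDYDE

Derivation:
Step 0: Y
Step 1: EDYD
Step 2: DYYEEDYDE
Step 3: EEDYDEDYDDYYDYYEEDYDEDYY
Step 4: DYYDYYEEDYDEDYYEEDYDEEEDYDEDYDEEDYDEDYDDYYDYYEEDYDEDYYEEDYDEDYD
Step 5: EEDYDEDYDEEDYDEDYDDYYDYYEEDYDEDYYEEDYDEDYDDYYDYYEEDYDEDYYDYYDYYEEDYDEDYYEEDYDEDYYDYYEEDYDEDYYEEDYDEEEDYDEDYDEEDYDEDYDDYYDYYEEDYDEDYYEEDYDEDYDDYYDYYEEDYDEDYYEEDYDE


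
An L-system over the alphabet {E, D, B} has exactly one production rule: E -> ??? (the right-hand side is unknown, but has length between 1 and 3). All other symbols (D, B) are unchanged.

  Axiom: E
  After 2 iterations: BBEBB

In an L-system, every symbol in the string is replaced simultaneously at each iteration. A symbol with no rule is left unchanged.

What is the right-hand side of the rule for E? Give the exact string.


Trying E -> BEB:
  Step 0: E
  Step 1: BEB
  Step 2: BBEBB
Matches the given result.

Answer: BEB


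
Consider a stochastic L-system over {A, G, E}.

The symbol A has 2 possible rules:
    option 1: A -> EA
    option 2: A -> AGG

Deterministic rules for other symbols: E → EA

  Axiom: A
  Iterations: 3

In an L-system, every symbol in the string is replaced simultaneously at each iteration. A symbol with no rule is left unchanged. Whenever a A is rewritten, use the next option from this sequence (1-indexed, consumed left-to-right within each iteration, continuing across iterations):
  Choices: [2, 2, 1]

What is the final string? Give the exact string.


Answer: EAGGGG

Derivation:
Step 0: A
Step 1: AGG  (used choices [2])
Step 2: AGGGG  (used choices [2])
Step 3: EAGGGG  (used choices [1])


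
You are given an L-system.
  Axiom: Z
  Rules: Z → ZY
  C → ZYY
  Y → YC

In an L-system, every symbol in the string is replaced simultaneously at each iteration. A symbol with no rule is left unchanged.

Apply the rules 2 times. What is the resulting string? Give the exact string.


Answer: ZYYC

Derivation:
Step 0: Z
Step 1: ZY
Step 2: ZYYC


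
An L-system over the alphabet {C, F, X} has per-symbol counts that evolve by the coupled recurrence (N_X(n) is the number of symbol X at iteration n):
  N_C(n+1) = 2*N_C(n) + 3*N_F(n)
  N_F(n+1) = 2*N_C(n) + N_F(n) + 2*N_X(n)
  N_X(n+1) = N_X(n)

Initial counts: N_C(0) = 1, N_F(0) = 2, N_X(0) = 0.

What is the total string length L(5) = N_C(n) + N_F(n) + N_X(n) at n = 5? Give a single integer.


Answer: 3072

Derivation:
Step 0: N_C=1, N_F=2, N_X=0, L=3
Step 1: N_C=8, N_F=4, N_X=0, L=12
Step 2: N_C=28, N_F=20, N_X=0, L=48
Step 3: N_C=116, N_F=76, N_X=0, L=192
Step 4: N_C=460, N_F=308, N_X=0, L=768
Step 5: N_C=1844, N_F=1228, N_X=0, L=3072


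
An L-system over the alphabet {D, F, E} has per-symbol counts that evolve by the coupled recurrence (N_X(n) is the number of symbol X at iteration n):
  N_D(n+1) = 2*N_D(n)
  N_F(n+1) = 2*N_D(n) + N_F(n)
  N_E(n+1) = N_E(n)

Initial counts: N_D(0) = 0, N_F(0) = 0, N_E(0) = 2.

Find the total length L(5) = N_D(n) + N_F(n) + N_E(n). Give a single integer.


Step 0: N_D=0, N_F=0, N_E=2, L=2
Step 1: N_D=0, N_F=0, N_E=2, L=2
Step 2: N_D=0, N_F=0, N_E=2, L=2
Step 3: N_D=0, N_F=0, N_E=2, L=2
Step 4: N_D=0, N_F=0, N_E=2, L=2
Step 5: N_D=0, N_F=0, N_E=2, L=2

Answer: 2


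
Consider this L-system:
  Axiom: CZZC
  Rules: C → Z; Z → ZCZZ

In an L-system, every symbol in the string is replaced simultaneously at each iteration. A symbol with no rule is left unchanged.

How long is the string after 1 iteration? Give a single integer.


Step 0: length = 4
Step 1: length = 10

Answer: 10


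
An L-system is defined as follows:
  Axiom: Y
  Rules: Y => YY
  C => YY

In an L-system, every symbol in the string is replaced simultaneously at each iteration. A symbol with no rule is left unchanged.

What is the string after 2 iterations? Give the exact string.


Answer: YYYY

Derivation:
Step 0: Y
Step 1: YY
Step 2: YYYY


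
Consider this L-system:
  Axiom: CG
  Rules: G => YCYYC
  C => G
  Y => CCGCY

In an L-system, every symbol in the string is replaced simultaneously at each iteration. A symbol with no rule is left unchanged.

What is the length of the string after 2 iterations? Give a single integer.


Step 0: length = 2
Step 1: length = 6
Step 2: length = 22

Answer: 22


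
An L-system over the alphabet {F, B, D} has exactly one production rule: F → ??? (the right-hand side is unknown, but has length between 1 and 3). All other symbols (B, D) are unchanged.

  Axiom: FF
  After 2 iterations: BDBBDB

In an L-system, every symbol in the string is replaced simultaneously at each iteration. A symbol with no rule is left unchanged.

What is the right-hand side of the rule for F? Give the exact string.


Answer: BDB

Derivation:
Trying F → BDB:
  Step 0: FF
  Step 1: BDBBDB
  Step 2: BDBBDB
Matches the given result.


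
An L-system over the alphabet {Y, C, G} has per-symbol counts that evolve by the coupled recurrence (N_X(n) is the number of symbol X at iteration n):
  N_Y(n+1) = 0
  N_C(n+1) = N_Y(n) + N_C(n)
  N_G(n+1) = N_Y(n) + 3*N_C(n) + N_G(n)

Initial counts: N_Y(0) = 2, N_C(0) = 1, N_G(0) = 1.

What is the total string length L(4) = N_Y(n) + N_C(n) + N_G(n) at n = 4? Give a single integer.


Step 0: N_Y=2, N_C=1, N_G=1, L=4
Step 1: N_Y=0, N_C=3, N_G=6, L=9
Step 2: N_Y=0, N_C=3, N_G=15, L=18
Step 3: N_Y=0, N_C=3, N_G=24, L=27
Step 4: N_Y=0, N_C=3, N_G=33, L=36

Answer: 36


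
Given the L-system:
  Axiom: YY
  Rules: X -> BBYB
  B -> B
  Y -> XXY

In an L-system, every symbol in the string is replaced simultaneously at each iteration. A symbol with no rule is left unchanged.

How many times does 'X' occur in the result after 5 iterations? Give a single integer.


Answer: 44

Derivation:
Step 0: YY  (0 'X')
Step 1: XXYXXY  (4 'X')
Step 2: BBYBBBYBXXYBBYBBBYBXXY  (4 'X')
Step 3: BBXXYBBBXXYBBBYBBBYBXXYBBXXYBBBXXYBBBYBBBYBXXY  (12 'X')
Step 4: BBBBYBBBYBXXYBBBBBYBBBYBXXYBBBXXYBBBXXYBBBYBBBYBXXYBBBBYBBBYBXXYBBBBBYBBBYBXXYBBBXXYBBBXXYBBBYBBBYBXXY  (20 'X')
Step 5: BBBBXXYBBBXXYBBBYBBBYBXXYBBBBBXXYBBBXXYBBBYBBBYBXXYBBBBBYBBBYBXXYBBBBBYBBBYBXXYBBBXXYBBBXXYBBBYBBBYBXXYBBBBXXYBBBXXYBBBYBBBYBXXYBBBBBXXYBBBXXYBBBYBBBYBXXYBBBBBYBBBYBXXYBBBBBYBBBYBXXYBBBXXYBBBXXYBBBYBBBYBXXY  (44 'X')


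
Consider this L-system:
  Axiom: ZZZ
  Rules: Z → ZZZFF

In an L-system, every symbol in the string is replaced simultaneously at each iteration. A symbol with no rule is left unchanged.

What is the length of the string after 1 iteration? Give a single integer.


Step 0: length = 3
Step 1: length = 15

Answer: 15


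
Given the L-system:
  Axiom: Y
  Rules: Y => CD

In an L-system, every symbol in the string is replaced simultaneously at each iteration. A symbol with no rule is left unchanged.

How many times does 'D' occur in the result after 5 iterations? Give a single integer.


Answer: 1

Derivation:
Step 0: Y  (0 'D')
Step 1: CD  (1 'D')
Step 2: CD  (1 'D')
Step 3: CD  (1 'D')
Step 4: CD  (1 'D')
Step 5: CD  (1 'D')


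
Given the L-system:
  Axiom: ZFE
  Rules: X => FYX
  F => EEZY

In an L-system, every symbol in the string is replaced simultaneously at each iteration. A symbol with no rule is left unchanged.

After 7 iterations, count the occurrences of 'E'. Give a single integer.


Step 0: ZFE  (1 'E')
Step 1: ZEEZYE  (3 'E')
Step 2: ZEEZYE  (3 'E')
Step 3: ZEEZYE  (3 'E')
Step 4: ZEEZYE  (3 'E')
Step 5: ZEEZYE  (3 'E')
Step 6: ZEEZYE  (3 'E')
Step 7: ZEEZYE  (3 'E')

Answer: 3


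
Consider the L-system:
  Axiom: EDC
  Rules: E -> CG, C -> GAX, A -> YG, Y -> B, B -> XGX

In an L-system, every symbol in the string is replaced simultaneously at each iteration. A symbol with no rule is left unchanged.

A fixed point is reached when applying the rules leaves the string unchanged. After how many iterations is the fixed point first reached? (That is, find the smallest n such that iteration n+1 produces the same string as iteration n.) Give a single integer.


Step 0: EDC
Step 1: CGDGAX
Step 2: GAXGDGYGX
Step 3: GYGXGDGBGX
Step 4: GBGXGDGXGXGX
Step 5: GXGXGXGDGXGXGX
Step 6: GXGXGXGDGXGXGX  (unchanged — fixed point at step 5)

Answer: 5


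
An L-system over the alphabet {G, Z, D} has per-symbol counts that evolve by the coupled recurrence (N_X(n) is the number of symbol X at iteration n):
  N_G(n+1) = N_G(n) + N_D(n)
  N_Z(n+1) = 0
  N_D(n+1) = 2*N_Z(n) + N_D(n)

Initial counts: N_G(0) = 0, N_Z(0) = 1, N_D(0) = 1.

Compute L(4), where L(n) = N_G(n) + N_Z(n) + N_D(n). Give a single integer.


Step 0: N_G=0, N_Z=1, N_D=1, L=2
Step 1: N_G=1, N_Z=0, N_D=3, L=4
Step 2: N_G=4, N_Z=0, N_D=3, L=7
Step 3: N_G=7, N_Z=0, N_D=3, L=10
Step 4: N_G=10, N_Z=0, N_D=3, L=13

Answer: 13


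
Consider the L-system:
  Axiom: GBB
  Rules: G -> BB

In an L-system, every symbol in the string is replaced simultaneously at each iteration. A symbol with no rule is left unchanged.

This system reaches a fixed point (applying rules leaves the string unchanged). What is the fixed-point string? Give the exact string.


Answer: BBBB

Derivation:
Step 0: GBB
Step 1: BBBB
Step 2: BBBB  (unchanged — fixed point at step 1)


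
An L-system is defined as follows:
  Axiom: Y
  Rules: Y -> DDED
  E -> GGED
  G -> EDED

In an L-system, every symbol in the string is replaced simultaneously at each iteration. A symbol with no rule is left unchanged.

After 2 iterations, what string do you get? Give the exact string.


Step 0: Y
Step 1: DDED
Step 2: DDGGEDD

Answer: DDGGEDD


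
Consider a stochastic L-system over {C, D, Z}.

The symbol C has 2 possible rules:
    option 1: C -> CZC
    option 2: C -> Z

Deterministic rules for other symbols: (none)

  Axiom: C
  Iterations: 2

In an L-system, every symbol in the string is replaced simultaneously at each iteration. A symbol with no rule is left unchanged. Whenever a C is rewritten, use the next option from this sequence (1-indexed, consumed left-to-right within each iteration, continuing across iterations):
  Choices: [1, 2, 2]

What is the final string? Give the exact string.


Answer: ZZZ

Derivation:
Step 0: C
Step 1: CZC  (used choices [1])
Step 2: ZZZ  (used choices [2, 2])


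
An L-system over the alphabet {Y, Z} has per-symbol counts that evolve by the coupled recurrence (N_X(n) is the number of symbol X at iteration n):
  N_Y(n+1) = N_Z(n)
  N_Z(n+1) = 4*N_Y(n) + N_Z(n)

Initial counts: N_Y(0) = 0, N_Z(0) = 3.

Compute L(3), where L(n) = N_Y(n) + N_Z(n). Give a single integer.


Answer: 42

Derivation:
Step 0: N_Y=0, N_Z=3, L=3
Step 1: N_Y=3, N_Z=3, L=6
Step 2: N_Y=3, N_Z=15, L=18
Step 3: N_Y=15, N_Z=27, L=42


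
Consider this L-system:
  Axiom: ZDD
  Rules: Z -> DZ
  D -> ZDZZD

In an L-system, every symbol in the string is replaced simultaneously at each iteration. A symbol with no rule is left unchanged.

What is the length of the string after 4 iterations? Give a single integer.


Answer: 426

Derivation:
Step 0: length = 3
Step 1: length = 12
Step 2: length = 39
Step 3: length = 129
Step 4: length = 426


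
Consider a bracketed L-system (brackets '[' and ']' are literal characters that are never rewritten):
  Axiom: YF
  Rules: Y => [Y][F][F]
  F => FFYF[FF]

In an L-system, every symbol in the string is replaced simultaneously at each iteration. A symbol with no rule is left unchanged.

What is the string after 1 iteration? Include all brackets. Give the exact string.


Step 0: YF
Step 1: [Y][F][F]FFYF[FF]

Answer: [Y][F][F]FFYF[FF]


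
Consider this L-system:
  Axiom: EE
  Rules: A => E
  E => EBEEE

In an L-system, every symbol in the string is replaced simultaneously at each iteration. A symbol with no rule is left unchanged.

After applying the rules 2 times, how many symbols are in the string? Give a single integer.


Answer: 42

Derivation:
Step 0: length = 2
Step 1: length = 10
Step 2: length = 42


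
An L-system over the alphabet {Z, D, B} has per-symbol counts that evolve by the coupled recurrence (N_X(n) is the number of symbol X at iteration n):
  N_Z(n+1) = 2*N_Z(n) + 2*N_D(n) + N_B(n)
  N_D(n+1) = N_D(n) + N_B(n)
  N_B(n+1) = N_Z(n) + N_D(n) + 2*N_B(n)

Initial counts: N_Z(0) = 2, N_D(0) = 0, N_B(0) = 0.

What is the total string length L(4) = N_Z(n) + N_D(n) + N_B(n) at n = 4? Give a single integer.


Step 0: N_Z=2, N_D=0, N_B=0, L=2
Step 1: N_Z=4, N_D=0, N_B=2, L=6
Step 2: N_Z=10, N_D=2, N_B=8, L=20
Step 3: N_Z=32, N_D=10, N_B=28, L=70
Step 4: N_Z=112, N_D=38, N_B=98, L=248

Answer: 248


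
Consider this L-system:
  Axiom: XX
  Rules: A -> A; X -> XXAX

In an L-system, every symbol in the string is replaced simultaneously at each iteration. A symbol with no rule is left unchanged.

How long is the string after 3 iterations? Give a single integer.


Step 0: length = 2
Step 1: length = 8
Step 2: length = 26
Step 3: length = 80

Answer: 80


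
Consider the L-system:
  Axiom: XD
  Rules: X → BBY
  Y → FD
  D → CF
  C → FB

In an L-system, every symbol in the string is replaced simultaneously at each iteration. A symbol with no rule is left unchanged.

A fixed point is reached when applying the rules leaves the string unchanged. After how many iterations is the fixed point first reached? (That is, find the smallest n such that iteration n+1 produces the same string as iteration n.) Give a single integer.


Step 0: XD
Step 1: BBYCF
Step 2: BBFDFBF
Step 3: BBFCFFBF
Step 4: BBFFBFFBF
Step 5: BBFFBFFBF  (unchanged — fixed point at step 4)

Answer: 4


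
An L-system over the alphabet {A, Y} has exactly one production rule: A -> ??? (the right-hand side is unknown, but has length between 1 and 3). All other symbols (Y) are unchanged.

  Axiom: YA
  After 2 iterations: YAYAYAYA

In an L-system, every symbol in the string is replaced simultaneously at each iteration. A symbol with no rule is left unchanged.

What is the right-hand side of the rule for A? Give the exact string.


Answer: AYA

Derivation:
Trying A -> AYA:
  Step 0: YA
  Step 1: YAYA
  Step 2: YAYAYAYA
Matches the given result.


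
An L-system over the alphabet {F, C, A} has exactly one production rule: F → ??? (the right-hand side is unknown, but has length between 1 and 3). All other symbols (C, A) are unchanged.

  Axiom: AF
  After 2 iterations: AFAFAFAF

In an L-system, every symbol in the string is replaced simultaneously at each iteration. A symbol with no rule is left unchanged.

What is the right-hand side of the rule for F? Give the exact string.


Answer: FAF

Derivation:
Trying F → FAF:
  Step 0: AF
  Step 1: AFAF
  Step 2: AFAFAFAF
Matches the given result.


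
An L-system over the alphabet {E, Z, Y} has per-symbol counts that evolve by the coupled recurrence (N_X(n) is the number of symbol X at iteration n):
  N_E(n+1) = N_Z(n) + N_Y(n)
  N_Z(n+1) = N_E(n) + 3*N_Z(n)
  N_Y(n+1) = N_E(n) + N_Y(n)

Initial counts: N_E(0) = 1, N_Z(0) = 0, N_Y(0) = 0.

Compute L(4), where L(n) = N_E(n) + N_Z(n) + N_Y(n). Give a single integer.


Answer: 58

Derivation:
Step 0: N_E=1, N_Z=0, N_Y=0, L=1
Step 1: N_E=0, N_Z=1, N_Y=1, L=2
Step 2: N_E=2, N_Z=3, N_Y=1, L=6
Step 3: N_E=4, N_Z=11, N_Y=3, L=18
Step 4: N_E=14, N_Z=37, N_Y=7, L=58


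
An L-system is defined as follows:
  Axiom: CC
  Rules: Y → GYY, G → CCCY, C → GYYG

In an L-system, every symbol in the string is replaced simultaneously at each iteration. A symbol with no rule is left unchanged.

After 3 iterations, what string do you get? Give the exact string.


Answer: GYYGGYYGGYYGGYYCCCYGYYGYYCCCYGYYGYYGYYGGYYGGYYGGYYGYYGGYYGGYYGGYYCCCYGYYGYYCCCYGYYGYYGYYGGYYGGYYGGYY

Derivation:
Step 0: CC
Step 1: GYYGGYYG
Step 2: CCCYGYYGYYCCCYCCCYGYYGYYCCCY
Step 3: GYYGGYYGGYYGGYYCCCYGYYGYYCCCYGYYGYYGYYGGYYGGYYGGYYGYYGGYYGGYYGGYYCCCYGYYGYYCCCYGYYGYYGYYGGYYGGYYGGYY


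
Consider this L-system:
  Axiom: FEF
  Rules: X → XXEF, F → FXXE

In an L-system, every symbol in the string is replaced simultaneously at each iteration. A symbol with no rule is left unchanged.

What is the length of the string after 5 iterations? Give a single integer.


Answer: 729

Derivation:
Step 0: length = 3
Step 1: length = 9
Step 2: length = 27
Step 3: length = 81
Step 4: length = 243
Step 5: length = 729


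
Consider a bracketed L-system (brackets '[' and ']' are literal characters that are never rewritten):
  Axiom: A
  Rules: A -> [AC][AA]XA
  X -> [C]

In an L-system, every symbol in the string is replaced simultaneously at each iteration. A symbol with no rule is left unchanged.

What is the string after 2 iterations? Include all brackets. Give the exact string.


Step 0: A
Step 1: [AC][AA]XA
Step 2: [[AC][AA]XAC][[AC][AA]XA[AC][AA]XA][C][AC][AA]XA

Answer: [[AC][AA]XAC][[AC][AA]XA[AC][AA]XA][C][AC][AA]XA


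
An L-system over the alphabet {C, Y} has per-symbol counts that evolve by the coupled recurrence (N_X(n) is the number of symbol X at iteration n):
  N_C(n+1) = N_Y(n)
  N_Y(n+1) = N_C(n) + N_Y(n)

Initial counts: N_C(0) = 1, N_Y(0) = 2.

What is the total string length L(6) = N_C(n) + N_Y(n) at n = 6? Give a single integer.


Step 0: N_C=1, N_Y=2, L=3
Step 1: N_C=2, N_Y=3, L=5
Step 2: N_C=3, N_Y=5, L=8
Step 3: N_C=5, N_Y=8, L=13
Step 4: N_C=8, N_Y=13, L=21
Step 5: N_C=13, N_Y=21, L=34
Step 6: N_C=21, N_Y=34, L=55

Answer: 55


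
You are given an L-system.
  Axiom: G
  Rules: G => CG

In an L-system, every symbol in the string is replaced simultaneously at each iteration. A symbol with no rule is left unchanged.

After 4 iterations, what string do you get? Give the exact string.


Answer: CCCCG

Derivation:
Step 0: G
Step 1: CG
Step 2: CCG
Step 3: CCCG
Step 4: CCCCG


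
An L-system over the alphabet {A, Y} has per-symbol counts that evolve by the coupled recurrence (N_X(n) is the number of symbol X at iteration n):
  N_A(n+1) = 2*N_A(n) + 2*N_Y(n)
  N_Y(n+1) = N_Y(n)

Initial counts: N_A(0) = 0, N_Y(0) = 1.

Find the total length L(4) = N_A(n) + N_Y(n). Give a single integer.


Answer: 31

Derivation:
Step 0: N_A=0, N_Y=1, L=1
Step 1: N_A=2, N_Y=1, L=3
Step 2: N_A=6, N_Y=1, L=7
Step 3: N_A=14, N_Y=1, L=15
Step 4: N_A=30, N_Y=1, L=31


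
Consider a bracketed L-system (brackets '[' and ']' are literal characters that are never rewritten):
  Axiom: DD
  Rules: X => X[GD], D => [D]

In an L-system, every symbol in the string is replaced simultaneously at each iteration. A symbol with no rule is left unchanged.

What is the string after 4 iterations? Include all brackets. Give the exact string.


Answer: [[[[D]]]][[[[D]]]]

Derivation:
Step 0: DD
Step 1: [D][D]
Step 2: [[D]][[D]]
Step 3: [[[D]]][[[D]]]
Step 4: [[[[D]]]][[[[D]]]]


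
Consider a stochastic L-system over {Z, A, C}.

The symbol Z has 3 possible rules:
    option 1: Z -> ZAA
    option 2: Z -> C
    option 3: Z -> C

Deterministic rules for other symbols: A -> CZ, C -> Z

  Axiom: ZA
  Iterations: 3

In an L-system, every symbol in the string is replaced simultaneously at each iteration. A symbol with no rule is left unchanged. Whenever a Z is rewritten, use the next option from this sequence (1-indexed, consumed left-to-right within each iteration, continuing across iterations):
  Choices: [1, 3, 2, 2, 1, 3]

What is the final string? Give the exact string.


Step 0: ZA
Step 1: ZAACZ  (used choices [1])
Step 2: CCZCZZC  (used choices [3, 2])
Step 3: ZZCZZAACZ  (used choices [2, 1, 3])

Answer: ZZCZZAACZ


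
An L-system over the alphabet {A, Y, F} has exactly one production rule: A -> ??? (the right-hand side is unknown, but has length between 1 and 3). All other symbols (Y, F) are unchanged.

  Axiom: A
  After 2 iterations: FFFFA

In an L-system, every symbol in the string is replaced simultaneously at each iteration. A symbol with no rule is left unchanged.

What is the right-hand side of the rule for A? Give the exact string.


Trying A -> FFA:
  Step 0: A
  Step 1: FFA
  Step 2: FFFFA
Matches the given result.

Answer: FFA


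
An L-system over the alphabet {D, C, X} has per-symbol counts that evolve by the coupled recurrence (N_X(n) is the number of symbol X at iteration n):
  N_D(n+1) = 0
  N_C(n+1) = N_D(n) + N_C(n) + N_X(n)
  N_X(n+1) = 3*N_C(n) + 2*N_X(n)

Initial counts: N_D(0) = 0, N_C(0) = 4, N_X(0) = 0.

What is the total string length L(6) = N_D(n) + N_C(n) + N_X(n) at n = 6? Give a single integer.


Step 0: N_D=0, N_C=4, N_X=0, L=4
Step 1: N_D=0, N_C=4, N_X=12, L=16
Step 2: N_D=0, N_C=16, N_X=36, L=52
Step 3: N_D=0, N_C=52, N_X=120, L=172
Step 4: N_D=0, N_C=172, N_X=396, L=568
Step 5: N_D=0, N_C=568, N_X=1308, L=1876
Step 6: N_D=0, N_C=1876, N_X=4320, L=6196

Answer: 6196


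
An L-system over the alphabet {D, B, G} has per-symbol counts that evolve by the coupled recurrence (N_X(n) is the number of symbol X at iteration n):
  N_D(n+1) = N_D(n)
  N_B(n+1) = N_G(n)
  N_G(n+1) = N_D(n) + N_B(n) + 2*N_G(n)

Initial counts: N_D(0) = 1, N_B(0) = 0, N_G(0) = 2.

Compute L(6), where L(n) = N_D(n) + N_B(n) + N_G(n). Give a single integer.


Answer: 647

Derivation:
Step 0: N_D=1, N_B=0, N_G=2, L=3
Step 1: N_D=1, N_B=2, N_G=5, L=8
Step 2: N_D=1, N_B=5, N_G=13, L=19
Step 3: N_D=1, N_B=13, N_G=32, L=46
Step 4: N_D=1, N_B=32, N_G=78, L=111
Step 5: N_D=1, N_B=78, N_G=189, L=268
Step 6: N_D=1, N_B=189, N_G=457, L=647
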